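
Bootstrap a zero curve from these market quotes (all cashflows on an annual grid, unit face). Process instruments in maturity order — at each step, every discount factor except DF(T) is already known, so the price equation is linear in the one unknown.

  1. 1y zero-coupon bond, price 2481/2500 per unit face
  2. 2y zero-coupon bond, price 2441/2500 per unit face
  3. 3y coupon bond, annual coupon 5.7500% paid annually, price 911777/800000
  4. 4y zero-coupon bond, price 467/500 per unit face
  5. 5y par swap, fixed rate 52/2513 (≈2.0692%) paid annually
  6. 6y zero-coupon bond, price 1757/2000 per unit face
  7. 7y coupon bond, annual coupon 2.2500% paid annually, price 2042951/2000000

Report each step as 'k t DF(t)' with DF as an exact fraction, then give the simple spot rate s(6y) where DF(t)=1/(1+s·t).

step 1 [1y] zero: DF = P = 2481/2500 ≈ 0.992400
step 2 [2y] zero: DF = P = 2441/2500 ≈ 0.976400
step 3 [3y] bond c/1=23/400: DF=(911777/800000 − 23/400·(0.992400+0.976400))/(1+23/400) = 9707/10000 ≈ 0.970700
step 4 [4y] zero: DF = P = 467/500 ≈ 0.934000
step 5 [5y] swap r/1=52/2513: DF=(1 − 52/2513·(0.992400+0.976400+0.970700+0.934000))/(1+52/2513) = 2253/2500 ≈ 0.901200
step 6 [6y] zero: DF = P = 1757/2000 ≈ 0.878500
step 7 [7y] bond c/1=9/400: DF=(2042951/2000000 − 9/400·(0.992400+0.976400+0.970700+0.934000+0.901200+0.878500))/(1+9/400) = 4373/5000 ≈ 0.874600

1 1 2481/2500
2 2 2441/2500
3 3 9707/10000
4 4 467/500
5 5 2253/2500
6 6 1757/2000
7 7 4373/5000
s(6y) = (1/(1757/2000) − 1)/(6) = 81/3514 ≈ 2.3051%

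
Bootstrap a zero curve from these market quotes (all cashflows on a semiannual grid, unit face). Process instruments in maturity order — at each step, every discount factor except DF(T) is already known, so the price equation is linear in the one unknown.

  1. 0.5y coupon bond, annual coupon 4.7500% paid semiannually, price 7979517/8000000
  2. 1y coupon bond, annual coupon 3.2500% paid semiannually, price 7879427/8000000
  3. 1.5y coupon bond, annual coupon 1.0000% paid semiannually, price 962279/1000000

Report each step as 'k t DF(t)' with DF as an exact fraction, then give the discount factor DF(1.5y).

1 1/2 9743/10000
2 1 596/625
3 3/2 9479/10000
DF(1.5y) = 9479/10000 ≈ 0.947900

step 1 [0.5y] bond c/2=19/800: DF=(7979517/8000000 − 19/800·(0))/(1+19/800) = 9743/10000 ≈ 0.974300
step 2 [1y] bond c/2=13/800: DF=(7879427/8000000 − 13/800·(0.974300))/(1+13/800) = 596/625 ≈ 0.953600
step 3 [1.5y] bond c/2=1/200: DF=(962279/1000000 − 1/200·(0.974300+0.953600))/(1+1/200) = 9479/10000 ≈ 0.947900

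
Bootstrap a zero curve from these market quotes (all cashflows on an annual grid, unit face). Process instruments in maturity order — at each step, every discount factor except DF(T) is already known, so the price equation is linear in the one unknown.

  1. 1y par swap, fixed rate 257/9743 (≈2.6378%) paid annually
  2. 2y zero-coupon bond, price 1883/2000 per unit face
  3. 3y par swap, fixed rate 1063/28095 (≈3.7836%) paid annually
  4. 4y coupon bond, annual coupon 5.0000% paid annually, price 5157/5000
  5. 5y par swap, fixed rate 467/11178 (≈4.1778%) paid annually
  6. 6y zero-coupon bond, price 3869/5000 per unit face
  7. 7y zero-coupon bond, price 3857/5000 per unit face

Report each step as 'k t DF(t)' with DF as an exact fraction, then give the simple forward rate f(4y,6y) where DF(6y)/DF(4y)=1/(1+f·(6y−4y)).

1 1 9743/10000
2 2 1883/2000
3 3 8937/10000
4 4 1697/2000
5 5 2033/2500
6 6 3869/5000
7 7 3857/5000
f(4y,6y) = ((1697/2000)/(3869/5000) − 1)/(2) = 747/15476 ≈ 4.8268%

step 1 [1y] swap r/1=257/9743: DF=(1 − 257/9743·(0))/(1+257/9743) = 9743/10000 ≈ 0.974300
step 2 [2y] zero: DF = P = 1883/2000 ≈ 0.941500
step 3 [3y] swap r/1=1063/28095: DF=(1 − 1063/28095·(0.974300+0.941500))/(1+1063/28095) = 8937/10000 ≈ 0.893700
step 4 [4y] bond c/1=1/20: DF=(5157/5000 − 1/20·(0.974300+0.941500+0.893700))/(1+1/20) = 1697/2000 ≈ 0.848500
step 5 [5y] swap r/1=467/11178: DF=(1 − 467/11178·(0.974300+0.941500+0.893700+0.848500))/(1+467/11178) = 2033/2500 ≈ 0.813200
step 6 [6y] zero: DF = P = 3869/5000 ≈ 0.773800
step 7 [7y] zero: DF = P = 3857/5000 ≈ 0.771400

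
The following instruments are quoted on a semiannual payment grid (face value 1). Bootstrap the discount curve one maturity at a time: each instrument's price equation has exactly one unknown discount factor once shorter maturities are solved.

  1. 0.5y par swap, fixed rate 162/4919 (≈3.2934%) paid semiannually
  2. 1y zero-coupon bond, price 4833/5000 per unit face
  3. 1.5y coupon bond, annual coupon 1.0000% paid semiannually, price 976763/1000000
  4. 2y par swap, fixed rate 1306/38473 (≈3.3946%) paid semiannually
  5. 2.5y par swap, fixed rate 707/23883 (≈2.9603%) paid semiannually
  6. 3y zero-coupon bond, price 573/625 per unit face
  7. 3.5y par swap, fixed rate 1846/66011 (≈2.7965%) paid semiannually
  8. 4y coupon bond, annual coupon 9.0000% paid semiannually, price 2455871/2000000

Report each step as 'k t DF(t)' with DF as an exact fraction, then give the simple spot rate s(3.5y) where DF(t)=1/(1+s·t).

1 1/2 4919/5000
2 1 4833/5000
3 3/2 4811/5000
4 2 9347/10000
5 5/2 9293/10000
6 3 573/625
7 7/2 9077/10000
8 4 2227/2500
s(3.5y) = (1/(9077/10000) − 1)/(7/2) = 1846/63539 ≈ 2.9053%

step 1 [0.5y] swap r/2=81/4919: DF=(1 − 81/4919·(0))/(1+81/4919) = 4919/5000 ≈ 0.983800
step 2 [1y] zero: DF = P = 4833/5000 ≈ 0.966600
step 3 [1.5y] bond c/2=1/200: DF=(976763/1000000 − 1/200·(0.983800+0.966600))/(1+1/200) = 4811/5000 ≈ 0.962200
step 4 [2y] swap r/2=653/38473: DF=(1 − 653/38473·(0.983800+0.966600+0.962200))/(1+653/38473) = 9347/10000 ≈ 0.934700
step 5 [2.5y] swap r/2=707/47766: DF=(1 − 707/47766·(0.983800+0.966600+0.962200+0.934700))/(1+707/47766) = 9293/10000 ≈ 0.929300
step 6 [3y] zero: DF = P = 573/625 ≈ 0.916800
step 7 [3.5y] swap r/2=923/66011: DF=(1 − 923/66011·(0.983800+0.966600+0.962200+0.934700+0.929300+0.916800))/(1+923/66011) = 9077/10000 ≈ 0.907700
step 8 [4y] bond c/2=9/200: DF=(2455871/2000000 − 9/200·(0.983800+0.966600+0.962200+0.934700+0.929300+0.916800+0.907700))/(1+9/200) = 2227/2500 ≈ 0.890800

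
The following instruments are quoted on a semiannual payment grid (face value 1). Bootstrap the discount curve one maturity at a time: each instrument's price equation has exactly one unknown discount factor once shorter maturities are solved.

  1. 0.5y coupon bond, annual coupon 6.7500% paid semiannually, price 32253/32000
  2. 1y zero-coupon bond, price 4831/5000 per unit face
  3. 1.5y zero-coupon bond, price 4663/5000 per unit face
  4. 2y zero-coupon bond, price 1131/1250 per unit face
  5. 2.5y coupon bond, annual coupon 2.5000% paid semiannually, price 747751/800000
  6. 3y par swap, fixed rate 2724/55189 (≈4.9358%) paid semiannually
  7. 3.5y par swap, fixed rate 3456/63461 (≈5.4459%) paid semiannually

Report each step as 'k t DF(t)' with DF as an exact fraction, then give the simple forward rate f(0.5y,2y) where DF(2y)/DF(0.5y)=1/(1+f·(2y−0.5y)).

1 1/2 39/40
2 1 4831/5000
3 3/2 4663/5000
4 2 1131/1250
5 5/2 1753/2000
6 3 4319/5000
7 7/2 517/625
f(0.5y,2y) = ((39/40)/(1131/1250) − 1)/(3/2) = 3/58 ≈ 5.1724%

step 1 [0.5y] bond c/2=27/800: DF=(32253/32000 − 27/800·(0))/(1+27/800) = 39/40 ≈ 0.975000
step 2 [1y] zero: DF = P = 4831/5000 ≈ 0.966200
step 3 [1.5y] zero: DF = P = 4663/5000 ≈ 0.932600
step 4 [2y] zero: DF = P = 1131/1250 ≈ 0.904800
step 5 [2.5y] bond c/2=1/80: DF=(747751/800000 − 1/80·(0.975000+0.966200+0.932600+0.904800))/(1+1/80) = 1753/2000 ≈ 0.876500
step 6 [3y] swap r/2=1362/55189: DF=(1 − 1362/55189·(0.975000+0.966200+0.932600+0.904800+0.876500))/(1+1362/55189) = 4319/5000 ≈ 0.863800
step 7 [3.5y] swap r/2=1728/63461: DF=(1 − 1728/63461·(0.975000+0.966200+0.932600+0.904800+0.876500+0.863800))/(1+1728/63461) = 517/625 ≈ 0.827200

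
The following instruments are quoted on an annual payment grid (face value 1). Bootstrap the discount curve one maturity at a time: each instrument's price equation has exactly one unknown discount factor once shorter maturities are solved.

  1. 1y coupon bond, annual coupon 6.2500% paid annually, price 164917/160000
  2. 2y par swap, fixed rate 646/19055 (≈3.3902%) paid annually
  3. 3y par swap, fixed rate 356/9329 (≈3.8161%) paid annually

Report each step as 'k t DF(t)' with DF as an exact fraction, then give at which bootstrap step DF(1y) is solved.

1 1 9701/10000
2 2 4677/5000
3 3 2233/2500
DF(1y) is solved at step 1

step 1 [1y] bond c/1=1/16: DF=(164917/160000 − 1/16·(0))/(1+1/16) = 9701/10000 ≈ 0.970100
step 2 [2y] swap r/1=646/19055: DF=(1 − 646/19055·(0.970100))/(1+646/19055) = 4677/5000 ≈ 0.935400
step 3 [3y] swap r/1=356/9329: DF=(1 − 356/9329·(0.970100+0.935400))/(1+356/9329) = 2233/2500 ≈ 0.893200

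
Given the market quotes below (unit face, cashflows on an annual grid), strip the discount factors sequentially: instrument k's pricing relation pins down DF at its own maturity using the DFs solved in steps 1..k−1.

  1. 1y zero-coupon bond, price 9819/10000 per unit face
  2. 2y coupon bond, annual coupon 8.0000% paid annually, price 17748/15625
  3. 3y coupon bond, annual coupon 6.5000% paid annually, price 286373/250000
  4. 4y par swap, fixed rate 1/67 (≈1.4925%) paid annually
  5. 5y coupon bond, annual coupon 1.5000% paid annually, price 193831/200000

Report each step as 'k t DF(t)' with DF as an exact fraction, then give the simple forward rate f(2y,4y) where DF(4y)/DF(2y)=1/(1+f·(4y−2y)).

1 1 9819/10000
2 2 979/1000
3 3 9559/10000
4 4 589/625
5 5 4489/5000
f(2y,4y) = ((979/1000)/(589/625) − 1)/(2) = 183/9424 ≈ 1.9419%

step 1 [1y] zero: DF = P = 9819/10000 ≈ 0.981900
step 2 [2y] bond c/1=2/25: DF=(17748/15625 − 2/25·(0.981900))/(1+2/25) = 979/1000 ≈ 0.979000
step 3 [3y] bond c/1=13/200: DF=(286373/250000 − 13/200·(0.981900+0.979000))/(1+13/200) = 9559/10000 ≈ 0.955900
step 4 [4y] swap r/1=1/67: DF=(1 − 1/67·(0.981900+0.979000+0.955900))/(1+1/67) = 589/625 ≈ 0.942400
step 5 [5y] bond c/1=3/200: DF=(193831/200000 − 3/200·(0.981900+0.979000+0.955900+0.942400))/(1+3/200) = 4489/5000 ≈ 0.897800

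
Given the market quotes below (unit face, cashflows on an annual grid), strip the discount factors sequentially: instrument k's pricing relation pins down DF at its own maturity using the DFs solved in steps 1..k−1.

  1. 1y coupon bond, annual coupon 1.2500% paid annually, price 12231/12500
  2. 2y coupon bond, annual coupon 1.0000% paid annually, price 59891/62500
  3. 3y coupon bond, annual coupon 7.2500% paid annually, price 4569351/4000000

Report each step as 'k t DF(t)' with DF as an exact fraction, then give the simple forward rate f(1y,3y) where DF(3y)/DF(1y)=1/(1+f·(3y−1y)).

step 1 [1y] bond c/1=1/80: DF=(12231/12500 − 1/80·(0))/(1+1/80) = 604/625 ≈ 0.966400
step 2 [2y] bond c/1=1/100: DF=(59891/62500 − 1/100·(0.966400))/(1+1/100) = 587/625 ≈ 0.939200
step 3 [3y] bond c/1=29/400: DF=(4569351/4000000 − 29/400·(0.966400+0.939200))/(1+29/400) = 9363/10000 ≈ 0.936300

1 1 604/625
2 2 587/625
3 3 9363/10000
f(1y,3y) = ((604/625)/(9363/10000) − 1)/(2) = 301/18726 ≈ 1.6074%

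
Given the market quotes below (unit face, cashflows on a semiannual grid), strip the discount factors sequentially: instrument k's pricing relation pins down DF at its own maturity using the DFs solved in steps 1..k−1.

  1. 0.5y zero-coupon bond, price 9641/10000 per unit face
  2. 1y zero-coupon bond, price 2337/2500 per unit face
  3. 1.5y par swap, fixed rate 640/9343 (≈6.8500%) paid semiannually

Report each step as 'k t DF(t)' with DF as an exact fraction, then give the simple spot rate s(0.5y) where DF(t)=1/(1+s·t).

1 1/2 9641/10000
2 1 2337/2500
3 3/2 113/125
s(0.5y) = (1/(9641/10000) − 1)/(1/2) = 718/9641 ≈ 7.4474%

step 1 [0.5y] zero: DF = P = 9641/10000 ≈ 0.964100
step 2 [1y] zero: DF = P = 2337/2500 ≈ 0.934800
step 3 [1.5y] swap r/2=320/9343: DF=(1 − 320/9343·(0.964100+0.934800))/(1+320/9343) = 113/125 ≈ 0.904000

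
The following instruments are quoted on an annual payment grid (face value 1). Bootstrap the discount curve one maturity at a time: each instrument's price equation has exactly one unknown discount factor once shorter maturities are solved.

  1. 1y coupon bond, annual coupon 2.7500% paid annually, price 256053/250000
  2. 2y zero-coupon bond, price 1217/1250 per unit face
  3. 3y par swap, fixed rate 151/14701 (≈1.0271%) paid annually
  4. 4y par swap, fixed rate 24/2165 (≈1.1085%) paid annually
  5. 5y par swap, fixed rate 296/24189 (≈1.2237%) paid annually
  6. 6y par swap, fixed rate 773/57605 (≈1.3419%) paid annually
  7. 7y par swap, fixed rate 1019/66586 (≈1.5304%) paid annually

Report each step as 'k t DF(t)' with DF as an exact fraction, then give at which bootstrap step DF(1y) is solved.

step 1 [1y] bond c/1=11/400: DF=(256053/250000 − 11/400·(0))/(1+11/400) = 623/625 ≈ 0.996800
step 2 [2y] zero: DF = P = 1217/1250 ≈ 0.973600
step 3 [3y] swap r/1=151/14701: DF=(1 − 151/14701·(0.996800+0.973600))/(1+151/14701) = 4849/5000 ≈ 0.969800
step 4 [4y] swap r/1=24/2165: DF=(1 − 24/2165·(0.996800+0.973600+0.969800))/(1+24/2165) = 598/625 ≈ 0.956800
step 5 [5y] swap r/1=296/24189: DF=(1 − 296/24189·(0.996800+0.973600+0.969800+0.956800))/(1+296/24189) = 588/625 ≈ 0.940800
step 6 [6y] swap r/1=773/57605: DF=(1 − 773/57605·(0.996800+0.973600+0.969800+0.956800+0.940800))/(1+773/57605) = 9227/10000 ≈ 0.922700
step 7 [7y] swap r/1=1019/66586: DF=(1 − 1019/66586·(0.996800+0.973600+0.969800+0.956800+0.940800+0.922700))/(1+1019/66586) = 8981/10000 ≈ 0.898100

1 1 623/625
2 2 1217/1250
3 3 4849/5000
4 4 598/625
5 5 588/625
6 6 9227/10000
7 7 8981/10000
DF(1y) is solved at step 1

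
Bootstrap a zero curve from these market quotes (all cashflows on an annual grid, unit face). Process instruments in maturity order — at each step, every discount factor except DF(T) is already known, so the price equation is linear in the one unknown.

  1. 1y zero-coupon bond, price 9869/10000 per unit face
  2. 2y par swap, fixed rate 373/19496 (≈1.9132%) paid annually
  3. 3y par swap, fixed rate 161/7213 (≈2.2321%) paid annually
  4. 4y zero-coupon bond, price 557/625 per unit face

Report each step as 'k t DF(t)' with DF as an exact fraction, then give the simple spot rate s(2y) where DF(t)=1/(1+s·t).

step 1 [1y] zero: DF = P = 9869/10000 ≈ 0.986900
step 2 [2y] swap r/1=373/19496: DF=(1 − 373/19496·(0.986900))/(1+373/19496) = 9627/10000 ≈ 0.962700
step 3 [3y] swap r/1=161/7213: DF=(1 − 161/7213·(0.986900+0.962700))/(1+161/7213) = 2339/2500 ≈ 0.935600
step 4 [4y] zero: DF = P = 557/625 ≈ 0.891200

1 1 9869/10000
2 2 9627/10000
3 3 2339/2500
4 4 557/625
s(2y) = (1/(9627/10000) − 1)/(2) = 373/19254 ≈ 1.9373%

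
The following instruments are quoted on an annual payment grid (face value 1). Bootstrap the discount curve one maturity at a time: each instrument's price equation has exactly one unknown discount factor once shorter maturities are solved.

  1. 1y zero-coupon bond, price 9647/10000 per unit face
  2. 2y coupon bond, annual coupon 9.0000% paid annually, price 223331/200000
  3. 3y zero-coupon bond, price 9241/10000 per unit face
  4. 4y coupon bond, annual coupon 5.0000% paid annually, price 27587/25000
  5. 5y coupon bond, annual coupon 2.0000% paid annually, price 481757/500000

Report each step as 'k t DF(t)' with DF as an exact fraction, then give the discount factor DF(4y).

step 1 [1y] zero: DF = P = 9647/10000 ≈ 0.964700
step 2 [2y] bond c/1=9/100: DF=(223331/200000 − 9/100·(0.964700))/(1+9/100) = 1181/1250 ≈ 0.944800
step 3 [3y] zero: DF = P = 9241/10000 ≈ 0.924100
step 4 [4y] bond c/1=1/20: DF=(27587/25000 − 1/20·(0.964700+0.944800+0.924100))/(1+1/20) = 229/250 ≈ 0.916000
step 5 [5y] bond c/1=1/50: DF=(481757/500000 − 1/50·(0.964700+0.944800+0.924100+0.916000))/(1+1/50) = 8711/10000 ≈ 0.871100

1 1 9647/10000
2 2 1181/1250
3 3 9241/10000
4 4 229/250
5 5 8711/10000
DF(4y) = 229/250 ≈ 0.916000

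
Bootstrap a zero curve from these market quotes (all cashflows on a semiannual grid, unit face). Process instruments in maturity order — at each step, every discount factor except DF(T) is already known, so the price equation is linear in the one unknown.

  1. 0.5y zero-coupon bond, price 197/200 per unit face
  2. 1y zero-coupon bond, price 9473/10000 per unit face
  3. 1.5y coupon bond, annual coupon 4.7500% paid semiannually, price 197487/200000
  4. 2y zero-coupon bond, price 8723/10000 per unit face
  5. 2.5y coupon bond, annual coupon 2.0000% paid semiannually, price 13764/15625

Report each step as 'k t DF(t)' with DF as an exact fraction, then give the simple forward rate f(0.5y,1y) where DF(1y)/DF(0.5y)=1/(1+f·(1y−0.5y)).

1 1/2 197/200
2 1 9473/10000
3 3/2 9197/10000
4 2 8723/10000
5 5/2 8353/10000
f(0.5y,1y) = ((197/200)/(9473/10000) − 1)/(1/2) = 754/9473 ≈ 7.9595%

step 1 [0.5y] zero: DF = P = 197/200 ≈ 0.985000
step 2 [1y] zero: DF = P = 9473/10000 ≈ 0.947300
step 3 [1.5y] bond c/2=19/800: DF=(197487/200000 − 19/800·(0.985000+0.947300))/(1+19/800) = 9197/10000 ≈ 0.919700
step 4 [2y] zero: DF = P = 8723/10000 ≈ 0.872300
step 5 [2.5y] bond c/2=1/100: DF=(13764/15625 − 1/100·(0.985000+0.947300+0.919700+0.872300))/(1+1/100) = 8353/10000 ≈ 0.835300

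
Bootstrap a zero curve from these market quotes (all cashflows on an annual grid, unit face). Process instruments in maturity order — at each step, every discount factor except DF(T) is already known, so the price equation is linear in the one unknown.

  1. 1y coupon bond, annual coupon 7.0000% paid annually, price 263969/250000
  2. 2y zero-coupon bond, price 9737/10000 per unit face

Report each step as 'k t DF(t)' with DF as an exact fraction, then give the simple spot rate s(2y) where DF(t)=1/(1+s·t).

step 1 [1y] bond c/1=7/100: DF=(263969/250000 − 7/100·(0))/(1+7/100) = 2467/2500 ≈ 0.986800
step 2 [2y] zero: DF = P = 9737/10000 ≈ 0.973700

1 1 2467/2500
2 2 9737/10000
s(2y) = (1/(9737/10000) − 1)/(2) = 263/19474 ≈ 1.3505%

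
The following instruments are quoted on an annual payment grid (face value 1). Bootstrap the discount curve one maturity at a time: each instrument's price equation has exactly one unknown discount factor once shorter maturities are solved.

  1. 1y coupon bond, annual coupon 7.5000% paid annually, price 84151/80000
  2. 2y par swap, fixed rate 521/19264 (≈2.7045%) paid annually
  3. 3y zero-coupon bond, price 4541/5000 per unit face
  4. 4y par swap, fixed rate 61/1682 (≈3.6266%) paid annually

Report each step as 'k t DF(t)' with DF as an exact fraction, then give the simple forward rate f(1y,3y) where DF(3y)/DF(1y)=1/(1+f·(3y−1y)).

step 1 [1y] bond c/1=3/40: DF=(84151/80000 − 3/40·(0))/(1+3/40) = 1957/2000 ≈ 0.978500
step 2 [2y] swap r/1=521/19264: DF=(1 − 521/19264·(0.978500))/(1+521/19264) = 9479/10000 ≈ 0.947900
step 3 [3y] zero: DF = P = 4541/5000 ≈ 0.908200
step 4 [4y] swap r/1=61/1682: DF=(1 − 61/1682·(0.978500+0.947900+0.908200))/(1+61/1682) = 4329/5000 ≈ 0.865800

1 1 1957/2000
2 2 9479/10000
3 3 4541/5000
4 4 4329/5000
f(1y,3y) = ((1957/2000)/(4541/5000) − 1)/(2) = 37/956 ≈ 3.8703%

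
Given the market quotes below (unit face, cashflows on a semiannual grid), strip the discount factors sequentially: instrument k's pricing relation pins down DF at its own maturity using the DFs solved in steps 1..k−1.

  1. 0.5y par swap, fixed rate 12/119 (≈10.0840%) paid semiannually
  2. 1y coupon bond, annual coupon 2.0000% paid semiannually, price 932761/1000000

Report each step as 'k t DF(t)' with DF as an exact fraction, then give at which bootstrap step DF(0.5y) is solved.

1 1/2 119/125
2 1 9141/10000
DF(0.5y) is solved at step 1

step 1 [0.5y] swap r/2=6/119: DF=(1 − 6/119·(0))/(1+6/119) = 119/125 ≈ 0.952000
step 2 [1y] bond c/2=1/100: DF=(932761/1000000 − 1/100·(0.952000))/(1+1/100) = 9141/10000 ≈ 0.914100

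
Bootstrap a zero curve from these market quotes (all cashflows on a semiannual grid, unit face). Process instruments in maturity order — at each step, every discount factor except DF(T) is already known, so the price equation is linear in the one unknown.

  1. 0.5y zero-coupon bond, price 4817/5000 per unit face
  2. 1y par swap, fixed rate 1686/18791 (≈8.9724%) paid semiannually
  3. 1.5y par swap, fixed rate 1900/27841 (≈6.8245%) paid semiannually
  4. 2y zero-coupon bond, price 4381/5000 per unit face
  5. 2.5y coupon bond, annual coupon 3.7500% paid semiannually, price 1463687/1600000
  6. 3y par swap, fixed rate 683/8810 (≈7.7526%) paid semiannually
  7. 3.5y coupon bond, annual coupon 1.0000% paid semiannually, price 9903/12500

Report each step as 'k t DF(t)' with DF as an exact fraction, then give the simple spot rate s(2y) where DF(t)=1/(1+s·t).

1 1/2 4817/5000
2 1 9157/10000
3 3/2 181/200
4 2 4381/5000
5 5/2 4153/5000
6 3 7951/10000
7 7/2 381/500
s(2y) = (1/(4381/5000) − 1)/(2) = 619/8762 ≈ 7.0646%

step 1 [0.5y] zero: DF = P = 4817/5000 ≈ 0.963400
step 2 [1y] swap r/2=843/18791: DF=(1 − 843/18791·(0.963400))/(1+843/18791) = 9157/10000 ≈ 0.915700
step 3 [1.5y] swap r/2=950/27841: DF=(1 − 950/27841·(0.963400+0.915700))/(1+950/27841) = 181/200 ≈ 0.905000
step 4 [2y] zero: DF = P = 4381/5000 ≈ 0.876200
step 5 [2.5y] bond c/2=3/160: DF=(1463687/1600000 − 3/160·(0.963400+0.915700+0.905000+0.876200))/(1+3/160) = 4153/5000 ≈ 0.830600
step 6 [3y] swap r/2=683/17620: DF=(1 − 683/17620·(0.963400+0.915700+0.905000+0.876200+0.830600))/(1+683/17620) = 7951/10000 ≈ 0.795100
step 7 [3.5y] bond c/2=1/200: DF=(9903/12500 − 1/200·(0.963400+0.915700+0.905000+0.876200+0.830600+0.795100))/(1+1/200) = 381/500 ≈ 0.762000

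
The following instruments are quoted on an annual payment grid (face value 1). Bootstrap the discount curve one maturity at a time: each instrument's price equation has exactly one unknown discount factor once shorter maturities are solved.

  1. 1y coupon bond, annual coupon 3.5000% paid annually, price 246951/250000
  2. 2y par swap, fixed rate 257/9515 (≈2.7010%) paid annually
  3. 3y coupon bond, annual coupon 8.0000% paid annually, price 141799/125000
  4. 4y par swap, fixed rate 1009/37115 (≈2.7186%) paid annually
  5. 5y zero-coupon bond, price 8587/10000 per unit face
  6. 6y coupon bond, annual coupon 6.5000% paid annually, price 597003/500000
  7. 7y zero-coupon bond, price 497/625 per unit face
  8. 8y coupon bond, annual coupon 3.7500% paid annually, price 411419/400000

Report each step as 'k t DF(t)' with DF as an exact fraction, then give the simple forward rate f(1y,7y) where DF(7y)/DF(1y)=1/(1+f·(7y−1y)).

1 1 1193/1250
2 2 4743/5000
3 3 4547/5000
4 4 8991/10000
5 5 8587/10000
6 6 4211/5000
7 7 497/625
8 8 767/1000
f(1y,7y) = ((1193/1250)/(497/625) − 1)/(6) = 199/5964 ≈ 3.3367%

step 1 [1y] bond c/1=7/200: DF=(246951/250000 − 7/200·(0))/(1+7/200) = 1193/1250 ≈ 0.954400
step 2 [2y] swap r/1=257/9515: DF=(1 − 257/9515·(0.954400))/(1+257/9515) = 4743/5000 ≈ 0.948600
step 3 [3y] bond c/1=2/25: DF=(141799/125000 − 2/25·(0.954400+0.948600))/(1+2/25) = 4547/5000 ≈ 0.909400
step 4 [4y] swap r/1=1009/37115: DF=(1 − 1009/37115·(0.954400+0.948600+0.909400))/(1+1009/37115) = 8991/10000 ≈ 0.899100
step 5 [5y] zero: DF = P = 8587/10000 ≈ 0.858700
step 6 [6y] bond c/1=13/200: DF=(597003/500000 − 13/200·(0.954400+0.948600+0.909400+0.899100+0.858700))/(1+13/200) = 4211/5000 ≈ 0.842200
step 7 [7y] zero: DF = P = 497/625 ≈ 0.795200
step 8 [8y] bond c/1=3/80: DF=(411419/400000 − 3/80·(0.954400+0.948600+0.909400+0.899100+0.858700+0.842200+0.795200))/(1+3/80) = 767/1000 ≈ 0.767000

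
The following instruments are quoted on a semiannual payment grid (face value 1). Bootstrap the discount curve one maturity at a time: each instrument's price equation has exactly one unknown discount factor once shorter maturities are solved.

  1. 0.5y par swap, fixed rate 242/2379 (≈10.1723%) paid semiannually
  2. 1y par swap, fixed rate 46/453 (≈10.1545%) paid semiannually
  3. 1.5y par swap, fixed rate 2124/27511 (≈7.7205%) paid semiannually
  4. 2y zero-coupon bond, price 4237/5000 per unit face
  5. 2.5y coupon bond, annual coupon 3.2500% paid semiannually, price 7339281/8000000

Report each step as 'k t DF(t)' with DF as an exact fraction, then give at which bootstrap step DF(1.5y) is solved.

step 1 [0.5y] swap r/2=121/2379: DF=(1 − 121/2379·(0))/(1+121/2379) = 2379/2500 ≈ 0.951600
step 2 [1y] swap r/2=23/453: DF=(1 − 23/453·(0.951600))/(1+23/453) = 9057/10000 ≈ 0.905700
step 3 [1.5y] swap r/2=1062/27511: DF=(1 − 1062/27511·(0.951600+0.905700))/(1+1062/27511) = 4469/5000 ≈ 0.893800
step 4 [2y] zero: DF = P = 4237/5000 ≈ 0.847400
step 5 [2.5y] bond c/2=13/800: DF=(7339281/8000000 − 13/800·(0.951600+0.905700+0.893800+0.847400))/(1+13/800) = 2113/2500 ≈ 0.845200

1 1/2 2379/2500
2 1 9057/10000
3 3/2 4469/5000
4 2 4237/5000
5 5/2 2113/2500
DF(1.5y) is solved at step 3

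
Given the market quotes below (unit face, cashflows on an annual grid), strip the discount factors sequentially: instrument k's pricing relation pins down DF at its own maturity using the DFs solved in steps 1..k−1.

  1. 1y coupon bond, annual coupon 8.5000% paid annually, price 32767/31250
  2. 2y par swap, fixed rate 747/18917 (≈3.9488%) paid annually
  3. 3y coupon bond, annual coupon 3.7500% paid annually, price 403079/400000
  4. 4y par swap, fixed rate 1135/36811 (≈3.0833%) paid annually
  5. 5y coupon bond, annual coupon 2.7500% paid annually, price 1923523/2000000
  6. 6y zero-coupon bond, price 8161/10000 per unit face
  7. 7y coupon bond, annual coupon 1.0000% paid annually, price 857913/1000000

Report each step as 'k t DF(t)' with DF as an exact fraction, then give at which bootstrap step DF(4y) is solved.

1 1 604/625
2 2 9253/10000
3 3 9029/10000
4 4 1773/2000
5 5 67/80
6 6 8161/10000
7 7 3983/5000
DF(4y) is solved at step 4

step 1 [1y] bond c/1=17/200: DF=(32767/31250 − 17/200·(0))/(1+17/200) = 604/625 ≈ 0.966400
step 2 [2y] swap r/1=747/18917: DF=(1 − 747/18917·(0.966400))/(1+747/18917) = 9253/10000 ≈ 0.925300
step 3 [3y] bond c/1=3/80: DF=(403079/400000 − 3/80·(0.966400+0.925300))/(1+3/80) = 9029/10000 ≈ 0.902900
step 4 [4y] swap r/1=1135/36811: DF=(1 − 1135/36811·(0.966400+0.925300+0.902900))/(1+1135/36811) = 1773/2000 ≈ 0.886500
step 5 [5y] bond c/1=11/400: DF=(1923523/2000000 − 11/400·(0.966400+0.925300+0.902900+0.886500))/(1+11/400) = 67/80 ≈ 0.837500
step 6 [6y] zero: DF = P = 8161/10000 ≈ 0.816100
step 7 [7y] bond c/1=1/100: DF=(857913/1000000 − 1/100·(0.966400+0.925300+0.902900+0.886500+0.837500+0.816100))/(1+1/100) = 3983/5000 ≈ 0.796600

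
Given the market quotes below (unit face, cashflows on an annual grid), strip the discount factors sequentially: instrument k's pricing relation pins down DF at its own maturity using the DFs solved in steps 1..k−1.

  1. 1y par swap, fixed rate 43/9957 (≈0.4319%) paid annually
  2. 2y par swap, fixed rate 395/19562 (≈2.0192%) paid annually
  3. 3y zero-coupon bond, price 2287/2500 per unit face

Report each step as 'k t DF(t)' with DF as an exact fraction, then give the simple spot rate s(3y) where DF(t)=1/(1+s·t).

1 1 9957/10000
2 2 1921/2000
3 3 2287/2500
s(3y) = (1/(2287/2500) − 1)/(3) = 71/2287 ≈ 3.1045%

step 1 [1y] swap r/1=43/9957: DF=(1 − 43/9957·(0))/(1+43/9957) = 9957/10000 ≈ 0.995700
step 2 [2y] swap r/1=395/19562: DF=(1 − 395/19562·(0.995700))/(1+395/19562) = 1921/2000 ≈ 0.960500
step 3 [3y] zero: DF = P = 2287/2500 ≈ 0.914800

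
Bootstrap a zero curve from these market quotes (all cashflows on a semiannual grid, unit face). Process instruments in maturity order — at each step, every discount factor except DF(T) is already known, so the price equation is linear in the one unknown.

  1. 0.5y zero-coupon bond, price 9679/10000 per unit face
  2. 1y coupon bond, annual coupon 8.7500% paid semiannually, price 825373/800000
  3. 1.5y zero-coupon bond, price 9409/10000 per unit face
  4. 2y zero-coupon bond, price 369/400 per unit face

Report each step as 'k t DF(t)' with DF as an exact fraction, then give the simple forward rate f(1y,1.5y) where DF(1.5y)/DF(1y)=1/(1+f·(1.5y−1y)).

1 1/2 9679/10000
2 1 9479/10000
3 3/2 9409/10000
4 2 369/400
f(1y,1.5y) = ((9479/10000)/(9409/10000) − 1)/(1/2) = 140/9409 ≈ 1.4879%

step 1 [0.5y] zero: DF = P = 9679/10000 ≈ 0.967900
step 2 [1y] bond c/2=7/160: DF=(825373/800000 − 7/160·(0.967900))/(1+7/160) = 9479/10000 ≈ 0.947900
step 3 [1.5y] zero: DF = P = 9409/10000 ≈ 0.940900
step 4 [2y] zero: DF = P = 369/400 ≈ 0.922500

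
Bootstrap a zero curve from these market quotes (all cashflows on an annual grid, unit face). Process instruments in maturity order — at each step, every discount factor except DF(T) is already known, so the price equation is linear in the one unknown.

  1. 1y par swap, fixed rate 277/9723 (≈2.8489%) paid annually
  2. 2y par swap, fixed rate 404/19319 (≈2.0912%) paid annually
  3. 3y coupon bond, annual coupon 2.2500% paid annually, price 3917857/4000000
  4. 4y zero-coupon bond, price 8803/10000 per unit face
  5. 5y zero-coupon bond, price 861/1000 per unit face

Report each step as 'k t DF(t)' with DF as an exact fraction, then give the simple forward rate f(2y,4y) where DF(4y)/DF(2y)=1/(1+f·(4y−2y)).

step 1 [1y] swap r/1=277/9723: DF=(1 − 277/9723·(0))/(1+277/9723) = 9723/10000 ≈ 0.972300
step 2 [2y] swap r/1=404/19319: DF=(1 − 404/19319·(0.972300))/(1+404/19319) = 2399/2500 ≈ 0.959600
step 3 [3y] bond c/1=9/400: DF=(3917857/4000000 − 9/400·(0.972300+0.959600))/(1+9/400) = 4577/5000 ≈ 0.915400
step 4 [4y] zero: DF = P = 8803/10000 ≈ 0.880300
step 5 [5y] zero: DF = P = 861/1000 ≈ 0.861000

1 1 9723/10000
2 2 2399/2500
3 3 4577/5000
4 4 8803/10000
5 5 861/1000
f(2y,4y) = ((2399/2500)/(8803/10000) − 1)/(2) = 793/17606 ≈ 4.5041%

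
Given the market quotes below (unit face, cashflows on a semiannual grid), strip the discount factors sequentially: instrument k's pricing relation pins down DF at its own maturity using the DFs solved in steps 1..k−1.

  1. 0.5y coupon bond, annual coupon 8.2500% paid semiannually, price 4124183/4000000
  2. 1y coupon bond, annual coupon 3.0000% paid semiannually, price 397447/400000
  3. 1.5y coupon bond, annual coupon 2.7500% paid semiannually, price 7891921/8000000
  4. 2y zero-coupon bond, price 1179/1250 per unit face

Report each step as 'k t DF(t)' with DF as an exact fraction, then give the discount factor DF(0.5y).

1 1/2 4951/5000
2 1 9643/10000
3 3/2 4733/5000
4 2 1179/1250
DF(0.5y) = 4951/5000 ≈ 0.990200

step 1 [0.5y] bond c/2=33/800: DF=(4124183/4000000 − 33/800·(0))/(1+33/800) = 4951/5000 ≈ 0.990200
step 2 [1y] bond c/2=3/200: DF=(397447/400000 − 3/200·(0.990200))/(1+3/200) = 9643/10000 ≈ 0.964300
step 3 [1.5y] bond c/2=11/800: DF=(7891921/8000000 − 11/800·(0.990200+0.964300))/(1+11/800) = 4733/5000 ≈ 0.946600
step 4 [2y] zero: DF = P = 1179/1250 ≈ 0.943200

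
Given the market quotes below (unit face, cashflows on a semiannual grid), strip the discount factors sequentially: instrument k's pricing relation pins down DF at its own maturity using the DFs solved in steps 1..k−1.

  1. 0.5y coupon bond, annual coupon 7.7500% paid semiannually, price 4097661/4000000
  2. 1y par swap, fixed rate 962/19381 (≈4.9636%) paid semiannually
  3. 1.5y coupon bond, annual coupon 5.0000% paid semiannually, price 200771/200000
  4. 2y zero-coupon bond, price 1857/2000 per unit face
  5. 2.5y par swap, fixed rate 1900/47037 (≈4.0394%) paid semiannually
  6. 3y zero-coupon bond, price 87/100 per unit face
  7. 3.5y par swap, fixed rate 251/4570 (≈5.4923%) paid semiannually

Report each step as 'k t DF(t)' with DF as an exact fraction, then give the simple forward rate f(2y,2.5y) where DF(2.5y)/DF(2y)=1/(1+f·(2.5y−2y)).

1 1/2 4931/5000
2 1 9519/10000
3 3/2 9321/10000
4 2 1857/2000
5 5/2 181/200
6 3 87/100
7 7/2 8243/10000
f(2y,2.5y) = ((1857/2000)/(181/200) − 1)/(1/2) = 47/905 ≈ 5.1934%

step 1 [0.5y] bond c/2=31/800: DF=(4097661/4000000 − 31/800·(0))/(1+31/800) = 4931/5000 ≈ 0.986200
step 2 [1y] swap r/2=481/19381: DF=(1 − 481/19381·(0.986200))/(1+481/19381) = 9519/10000 ≈ 0.951900
step 3 [1.5y] bond c/2=1/40: DF=(200771/200000 − 1/40·(0.986200+0.951900))/(1+1/40) = 9321/10000 ≈ 0.932100
step 4 [2y] zero: DF = P = 1857/2000 ≈ 0.928500
step 5 [2.5y] swap r/2=950/47037: DF=(1 − 950/47037·(0.986200+0.951900+0.932100+0.928500))/(1+950/47037) = 181/200 ≈ 0.905000
step 6 [3y] zero: DF = P = 87/100 ≈ 0.870000
step 7 [3.5y] swap r/2=251/9140: DF=(1 − 251/9140·(0.986200+0.951900+0.932100+0.928500+0.905000+0.870000))/(1+251/9140) = 8243/10000 ≈ 0.824300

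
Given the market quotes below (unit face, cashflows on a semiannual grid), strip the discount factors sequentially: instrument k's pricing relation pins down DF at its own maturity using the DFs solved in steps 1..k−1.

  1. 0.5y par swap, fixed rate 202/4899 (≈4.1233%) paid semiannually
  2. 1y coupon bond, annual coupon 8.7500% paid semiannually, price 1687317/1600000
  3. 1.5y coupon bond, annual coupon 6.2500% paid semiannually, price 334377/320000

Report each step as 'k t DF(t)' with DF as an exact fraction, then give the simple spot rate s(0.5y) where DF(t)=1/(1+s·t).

step 1 [0.5y] swap r/2=101/4899: DF=(1 − 101/4899·(0))/(1+101/4899) = 4899/5000 ≈ 0.979800
step 2 [1y] bond c/2=7/160: DF=(1687317/1600000 − 7/160·(0.979800))/(1+7/160) = 9693/10000 ≈ 0.969300
step 3 [1.5y] bond c/2=1/32: DF=(334377/320000 − 1/32·(0.979800+0.969300))/(1+1/32) = 4771/5000 ≈ 0.954200

1 1/2 4899/5000
2 1 9693/10000
3 3/2 4771/5000
s(0.5y) = (1/(4899/5000) − 1)/(1/2) = 202/4899 ≈ 4.1233%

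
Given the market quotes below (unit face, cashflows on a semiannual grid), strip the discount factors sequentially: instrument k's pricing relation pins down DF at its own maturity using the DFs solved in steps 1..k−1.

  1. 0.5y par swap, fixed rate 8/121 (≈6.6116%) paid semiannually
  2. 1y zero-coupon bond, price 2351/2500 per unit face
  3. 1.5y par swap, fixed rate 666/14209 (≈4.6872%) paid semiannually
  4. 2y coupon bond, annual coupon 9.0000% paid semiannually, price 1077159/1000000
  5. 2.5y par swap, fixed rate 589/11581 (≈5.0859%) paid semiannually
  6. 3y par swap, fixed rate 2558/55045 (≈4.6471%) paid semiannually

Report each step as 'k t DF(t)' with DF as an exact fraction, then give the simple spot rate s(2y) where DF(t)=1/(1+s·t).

step 1 [0.5y] swap r/2=4/121: DF=(1 − 4/121·(0))/(1+4/121) = 121/125 ≈ 0.968000
step 2 [1y] zero: DF = P = 2351/2500 ≈ 0.940400
step 3 [1.5y] swap r/2=333/14209: DF=(1 − 333/14209·(0.968000+0.940400))/(1+333/14209) = 4667/5000 ≈ 0.933400
step 4 [2y] bond c/2=9/200: DF=(1077159/1000000 − 9/200·(0.968000+0.940400+0.933400))/(1+9/200) = 2271/2500 ≈ 0.908400
step 5 [2.5y] swap r/2=589/23162: DF=(1 − 589/23162·(0.968000+0.940400+0.933400+0.908400))/(1+589/23162) = 4411/5000 ≈ 0.882200
step 6 [3y] swap r/2=1279/55045: DF=(1 − 1279/55045·(0.968000+0.940400+0.933400+0.908400+0.882200))/(1+1279/55045) = 8721/10000 ≈ 0.872100

1 1/2 121/125
2 1 2351/2500
3 3/2 4667/5000
4 2 2271/2500
5 5/2 4411/5000
6 3 8721/10000
s(2y) = (1/(2271/2500) − 1)/(2) = 229/4542 ≈ 5.0418%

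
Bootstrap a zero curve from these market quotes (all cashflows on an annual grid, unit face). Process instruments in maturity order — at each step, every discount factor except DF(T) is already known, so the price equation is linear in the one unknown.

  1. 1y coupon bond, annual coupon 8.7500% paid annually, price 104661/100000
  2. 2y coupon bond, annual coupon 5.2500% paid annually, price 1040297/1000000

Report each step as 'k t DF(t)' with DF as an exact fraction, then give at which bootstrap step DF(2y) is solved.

1 1 1203/1250
2 2 2351/2500
DF(2y) is solved at step 2

step 1 [1y] bond c/1=7/80: DF=(104661/100000 − 7/80·(0))/(1+7/80) = 1203/1250 ≈ 0.962400
step 2 [2y] bond c/1=21/400: DF=(1040297/1000000 − 21/400·(0.962400))/(1+21/400) = 2351/2500 ≈ 0.940400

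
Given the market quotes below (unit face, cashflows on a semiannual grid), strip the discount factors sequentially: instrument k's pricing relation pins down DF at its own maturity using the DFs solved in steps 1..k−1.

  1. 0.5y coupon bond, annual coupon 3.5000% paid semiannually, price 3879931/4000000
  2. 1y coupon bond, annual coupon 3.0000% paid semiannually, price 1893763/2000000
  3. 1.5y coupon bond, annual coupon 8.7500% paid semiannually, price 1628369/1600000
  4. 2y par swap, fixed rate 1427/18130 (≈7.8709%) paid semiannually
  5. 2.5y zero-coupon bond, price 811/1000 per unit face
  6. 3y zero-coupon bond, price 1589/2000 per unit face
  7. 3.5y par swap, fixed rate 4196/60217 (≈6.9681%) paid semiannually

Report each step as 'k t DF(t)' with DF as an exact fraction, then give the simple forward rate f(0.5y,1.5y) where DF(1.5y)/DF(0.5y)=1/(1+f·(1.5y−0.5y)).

step 1 [0.5y] bond c/2=7/400: DF=(3879931/4000000 − 7/400·(0))/(1+7/400) = 9533/10000 ≈ 0.953300
step 2 [1y] bond c/2=3/200: DF=(1893763/2000000 − 3/200·(0.953300))/(1+3/200) = 2297/2500 ≈ 0.918800
step 3 [1.5y] bond c/2=7/160: DF=(1628369/1600000 − 7/160·(0.953300+0.918800))/(1+7/160) = 4483/5000 ≈ 0.896600
step 4 [2y] swap r/2=1427/36260: DF=(1 − 1427/36260·(0.953300+0.918800+0.896600))/(1+1427/36260) = 8573/10000 ≈ 0.857300
step 5 [2.5y] zero: DF = P = 811/1000 ≈ 0.811000
step 6 [3y] zero: DF = P = 1589/2000 ≈ 0.794500
step 7 [3.5y] swap r/2=2098/60217: DF=(1 − 2098/60217·(0.953300+0.918800+0.896600+0.857300+0.811000+0.794500))/(1+2098/60217) = 3951/5000 ≈ 0.790200

1 1/2 9533/10000
2 1 2297/2500
3 3/2 4483/5000
4 2 8573/10000
5 5/2 811/1000
6 3 1589/2000
7 7/2 3951/5000
f(0.5y,1.5y) = ((9533/10000)/(4483/5000) − 1)/(1) = 567/8966 ≈ 6.3239%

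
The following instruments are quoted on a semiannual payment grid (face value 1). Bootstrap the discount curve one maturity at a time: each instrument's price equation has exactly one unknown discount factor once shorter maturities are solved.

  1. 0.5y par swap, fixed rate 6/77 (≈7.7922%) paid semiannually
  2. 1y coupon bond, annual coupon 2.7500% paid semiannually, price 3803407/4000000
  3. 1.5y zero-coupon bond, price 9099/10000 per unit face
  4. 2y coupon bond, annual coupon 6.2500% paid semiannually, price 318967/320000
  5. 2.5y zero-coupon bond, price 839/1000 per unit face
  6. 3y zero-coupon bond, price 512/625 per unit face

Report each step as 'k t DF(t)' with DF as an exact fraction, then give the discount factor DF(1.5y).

1 1/2 77/80
2 1 9249/10000
3 3/2 9099/10000
4 2 4409/5000
5 5/2 839/1000
6 3 512/625
DF(1.5y) = 9099/10000 ≈ 0.909900

step 1 [0.5y] swap r/2=3/77: DF=(1 − 3/77·(0))/(1+3/77) = 77/80 ≈ 0.962500
step 2 [1y] bond c/2=11/800: DF=(3803407/4000000 − 11/800·(0.962500))/(1+11/800) = 9249/10000 ≈ 0.924900
step 3 [1.5y] zero: DF = P = 9099/10000 ≈ 0.909900
step 4 [2y] bond c/2=1/32: DF=(318967/320000 − 1/32·(0.962500+0.924900+0.909900))/(1+1/32) = 4409/5000 ≈ 0.881800
step 5 [2.5y] zero: DF = P = 839/1000 ≈ 0.839000
step 6 [3y] zero: DF = P = 512/625 ≈ 0.819200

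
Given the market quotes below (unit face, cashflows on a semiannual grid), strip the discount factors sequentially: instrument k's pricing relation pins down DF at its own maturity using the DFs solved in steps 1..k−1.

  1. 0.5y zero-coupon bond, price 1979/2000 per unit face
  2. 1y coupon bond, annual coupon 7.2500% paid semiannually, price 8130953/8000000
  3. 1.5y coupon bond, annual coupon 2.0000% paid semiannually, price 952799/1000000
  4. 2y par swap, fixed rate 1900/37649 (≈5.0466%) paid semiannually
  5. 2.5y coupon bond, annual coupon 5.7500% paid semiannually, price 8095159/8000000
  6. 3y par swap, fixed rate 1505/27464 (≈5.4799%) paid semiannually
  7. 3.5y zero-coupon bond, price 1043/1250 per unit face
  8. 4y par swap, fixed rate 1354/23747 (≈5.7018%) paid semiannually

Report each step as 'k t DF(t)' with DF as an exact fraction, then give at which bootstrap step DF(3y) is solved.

1 1/2 1979/2000
2 1 4731/5000
3 3/2 4621/5000
4 2 181/200
5 5/2 549/625
6 3 1699/2000
7 7/2 1043/1250
8 4 7969/10000
DF(3y) is solved at step 6

step 1 [0.5y] zero: DF = P = 1979/2000 ≈ 0.989500
step 2 [1y] bond c/2=29/800: DF=(8130953/8000000 − 29/800·(0.989500))/(1+29/800) = 4731/5000 ≈ 0.946200
step 3 [1.5y] bond c/2=1/100: DF=(952799/1000000 − 1/100·(0.989500+0.946200))/(1+1/100) = 4621/5000 ≈ 0.924200
step 4 [2y] swap r/2=950/37649: DF=(1 − 950/37649·(0.989500+0.946200+0.924200))/(1+950/37649) = 181/200 ≈ 0.905000
step 5 [2.5y] bond c/2=23/800: DF=(8095159/8000000 − 23/800·(0.989500+0.946200+0.924200+0.905000))/(1+23/800) = 549/625 ≈ 0.878400
step 6 [3y] swap r/2=1505/54928: DF=(1 − 1505/54928·(0.989500+0.946200+0.924200+0.905000+0.878400))/(1+1505/54928) = 1699/2000 ≈ 0.849500
step 7 [3.5y] zero: DF = P = 1043/1250 ≈ 0.834400
step 8 [4y] swap r/2=677/23747: DF=(1 − 677/23747·(0.989500+0.946200+0.924200+0.905000+0.878400+0.849500+0.834400))/(1+677/23747) = 7969/10000 ≈ 0.796900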